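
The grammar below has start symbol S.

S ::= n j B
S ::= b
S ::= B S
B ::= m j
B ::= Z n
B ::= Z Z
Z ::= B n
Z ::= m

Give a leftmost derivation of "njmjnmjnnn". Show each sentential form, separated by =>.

S => njB => njZZ => njBnZ => njmjnZ => njmjnBn => njmjnZnn => njmjnBnnn => njmjnmjnnn

S => njB   [S ::= n j B]
njB => njZZ   [B ::= Z Z]
njZZ => njBnZ   [Z ::= B n]
njBnZ => njmjnZ   [B ::= m j]
njmjnZ => njmjnBn   [Z ::= B n]
njmjnBn => njmjnZnn   [B ::= Z n]
njmjnZnn => njmjnBnnn   [Z ::= B n]
njmjnBnnn => njmjnmjnnn   [B ::= m j]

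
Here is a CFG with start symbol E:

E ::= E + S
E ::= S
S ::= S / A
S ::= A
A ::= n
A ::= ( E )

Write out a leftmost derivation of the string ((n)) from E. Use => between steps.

E=>S=>A=>(E)=>(S)=>(A)=>((E))=>((S))=>((A))=>((n))

E => S   [E ::= S]
S => A   [S ::= A]
A => (E)   [A ::= ( E )]
(E) => (S)   [E ::= S]
(S) => (A)   [S ::= A]
(A) => ((E))   [A ::= ( E )]
((E)) => ((S))   [E ::= S]
((S)) => ((A))   [S ::= A]
((A)) => ((n))   [A ::= n]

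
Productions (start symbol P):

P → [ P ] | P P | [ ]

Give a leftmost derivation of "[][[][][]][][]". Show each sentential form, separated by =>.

P => PP => []P => []PP => []PPP => [][P]PP => [][PP]PP => [][PPP]PP => [][[]PP]PP => [][[][]P]PP => [][[][][]]PP => [][[][][]][]P => [][[][][]][][]

P => PP   [P → P P]
PP => []P   [P → [ ]]
[]P => []PP   [P → P P]
[]PP => []PPP   [P → P P]
[]PPP => [][P]PP   [P → [ P ]]
[][P]PP => [][PP]PP   [P → P P]
[][PP]PP => [][PPP]PP   [P → P P]
[][PPP]PP => [][[]PP]PP   [P → [ ]]
[][[]PP]PP => [][[][]P]PP   [P → [ ]]
[][[][]P]PP => [][[][][]]PP   [P → [ ]]
[][[][][]]PP => [][[][][]][]P   [P → [ ]]
[][[][][]][]P => [][[][][]][][]   [P → [ ]]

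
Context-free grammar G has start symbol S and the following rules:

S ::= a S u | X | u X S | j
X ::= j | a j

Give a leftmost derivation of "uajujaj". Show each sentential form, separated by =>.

S => uXS   [S ::= u X S]
uXS => uajS   [X ::= a j]
uajS => uajuXS   [S ::= u X S]
uajuXS => uajujS   [X ::= j]
uajujS => uajujX   [S ::= X]
uajujX => uajujaj   [X ::= a j]

S => uXS => uajS => uajuXS => uajujS => uajujX => uajujaj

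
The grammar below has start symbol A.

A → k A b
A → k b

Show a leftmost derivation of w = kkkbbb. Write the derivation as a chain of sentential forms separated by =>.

A => kAb => kkAbb => kkkbbb

A => kAb   [A → k A b]
kAb => kkAbb   [A → k A b]
kkAbb => kkkbbb   [A → k b]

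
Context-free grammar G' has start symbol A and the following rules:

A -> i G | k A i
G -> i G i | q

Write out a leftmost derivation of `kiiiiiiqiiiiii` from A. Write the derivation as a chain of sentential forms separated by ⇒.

A ⇒ kAi   [A -> k A i]
kAi ⇒ kiGi   [A -> i G]
kiGi ⇒ kiiGii   [G -> i G i]
kiiGii ⇒ kiiiGiii   [G -> i G i]
kiiiGiii ⇒ kiiiiGiiii   [G -> i G i]
kiiiiGiiii ⇒ kiiiiiGiiiii   [G -> i G i]
kiiiiiGiiiii ⇒ kiiiiiiGiiiiii   [G -> i G i]
kiiiiiiGiiiiii ⇒ kiiiiiiqiiiiii   [G -> q]

A⇒kAi⇒kiGi⇒kiiGii⇒kiiiGiii⇒kiiiiGiiii⇒kiiiiiGiiiii⇒kiiiiiiGiiiiii⇒kiiiiiiqiiiiii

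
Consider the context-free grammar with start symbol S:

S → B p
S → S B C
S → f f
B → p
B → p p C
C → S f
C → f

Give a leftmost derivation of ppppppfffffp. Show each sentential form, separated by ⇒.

S ⇒ Bp   [S → B p]
Bp ⇒ ppCp   [B → p p C]
ppCp ⇒ ppSfp   [C → S f]
ppSfp ⇒ ppSBCfp   [S → S B C]
ppSBCfp ⇒ ppBpBCfp   [S → B p]
ppBpBCfp ⇒ ppppBCfp   [B → p]
ppppBCfp ⇒ ppppppCCfp   [B → p p C]
ppppppCCfp ⇒ ppppppSfCfp   [C → S f]
ppppppSfCfp ⇒ ppppppfffCfp   [S → f f]
ppppppfffCfp ⇒ ppppppfffffp   [C → f]

S ⇒ Bp ⇒ ppCp ⇒ ppSfp ⇒ ppSBCfp ⇒ ppBpBCfp ⇒ ppppBCfp ⇒ ppppppCCfp ⇒ ppppppSfCfp ⇒ ppppppfffCfp ⇒ ppppppfffffp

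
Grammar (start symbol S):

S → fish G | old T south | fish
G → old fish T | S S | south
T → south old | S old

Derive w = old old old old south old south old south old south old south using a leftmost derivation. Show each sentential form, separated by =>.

S => old T south   [S → old T south]
old T south => old S old south   [T → S old]
old S old south => old old T south old south   [S → old T south]
old old T south old south => old old S old south old south   [T → S old]
old old S old south old south => old old old T south old south old south   [S → old T south]
old old old T south old south old south => old old old S old south old south old south   [T → S old]
old old old S old south old south old south => old old old old T south old south old south old south   [S → old T south]
old old old old T south old south old south old south => old old old old south old south old south old south old south   [T → south old]

S => old T south => old S old south => old old T south old south => old old S old south old south => old old old T south old south old south => old old old S old south old south old south => old old old old T south old south old south old south => old old old old south old south old south old south old south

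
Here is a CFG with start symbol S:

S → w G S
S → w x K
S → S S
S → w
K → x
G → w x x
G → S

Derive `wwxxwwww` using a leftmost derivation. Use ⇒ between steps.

S ⇒ wGS   [S → w G S]
wGS ⇒ wSS   [G → S]
wSS ⇒ wwxKS   [S → w x K]
wwxKS ⇒ wwxxS   [K → x]
wwxxS ⇒ wwxxSS   [S → S S]
wwxxSS ⇒ wwxxwGSS   [S → w G S]
wwxxwGSS ⇒ wwxxwSSS   [G → S]
wwxxwSSS ⇒ wwxxwwSS   [S → w]
wwxxwwSS ⇒ wwxxwwwS   [S → w]
wwxxwwwS ⇒ wwxxwwww   [S → w]

S⇒wGS⇒wSS⇒wwxKS⇒wwxxS⇒wwxxSS⇒wwxxwGSS⇒wwxxwSSS⇒wwxxwwSS⇒wwxxwwwS⇒wwxxwwww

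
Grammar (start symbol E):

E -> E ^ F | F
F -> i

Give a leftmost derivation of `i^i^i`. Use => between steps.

E => E^F   [E -> E ^ F]
E^F => E^F^F   [E -> E ^ F]
E^F^F => F^F^F   [E -> F]
F^F^F => i^F^F   [F -> i]
i^F^F => i^i^F   [F -> i]
i^i^F => i^i^i   [F -> i]

E => E^F => E^F^F => F^F^F => i^F^F => i^i^F => i^i^i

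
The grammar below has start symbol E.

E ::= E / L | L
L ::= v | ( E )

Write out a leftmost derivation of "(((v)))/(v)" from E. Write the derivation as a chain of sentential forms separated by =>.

E => E/L => L/L => (E)/L => (L)/L => ((E))/L => ((L))/L => (((E)))/L => (((L)))/L => (((v)))/L => (((v)))/(E) => (((v)))/(L) => (((v)))/(v)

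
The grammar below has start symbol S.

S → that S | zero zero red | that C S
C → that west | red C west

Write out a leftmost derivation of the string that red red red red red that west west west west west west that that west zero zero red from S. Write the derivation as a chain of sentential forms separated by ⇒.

S ⇒ that C S ⇒ that red C west S ⇒ that red red C west west S ⇒ that red red red C west west west S ⇒ that red red red red C west west west west S ⇒ that red red red red red C west west west west west S ⇒ that red red red red red that west west west west west west S ⇒ that red red red red red that west west west west west west that C S ⇒ that red red red red red that west west west west west west that that west S ⇒ that red red red red red that west west west west west west that that west zero zero red

S ⇒ that C S   [S → that C S]
that C S ⇒ that red C west S   [C → red C west]
that red C west S ⇒ that red red C west west S   [C → red C west]
that red red C west west S ⇒ that red red red C west west west S   [C → red C west]
that red red red C west west west S ⇒ that red red red red C west west west west S   [C → red C west]
that red red red red C west west west west S ⇒ that red red red red red C west west west west west S   [C → red C west]
that red red red red red C west west west west west S ⇒ that red red red red red that west west west west west west S   [C → that west]
that red red red red red that west west west west west west S ⇒ that red red red red red that west west west west west west that C S   [S → that C S]
that red red red red red that west west west west west west that C S ⇒ that red red red red red that west west west west west west that that west S   [C → that west]
that red red red red red that west west west west west west that that west S ⇒ that red red red red red that west west west west west west that that west zero zero red   [S → zero zero red]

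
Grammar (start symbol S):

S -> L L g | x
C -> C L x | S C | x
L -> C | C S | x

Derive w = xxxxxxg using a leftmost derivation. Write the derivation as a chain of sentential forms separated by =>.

S => LLg   [S -> L L g]
LLg => CLg   [L -> C]
CLg => xLg   [C -> x]
xLg => xCSg   [L -> C S]
xCSg => xSCSg   [C -> S C]
xSCSg => xxCSg   [S -> x]
xxCSg => xxCLxSg   [C -> C L x]
xxCLxSg => xxxLxSg   [C -> x]
xxxLxSg => xxxxxSg   [L -> x]
xxxxxSg => xxxxxxg   [S -> x]

S=>LLg=>CLg=>xLg=>xCSg=>xSCSg=>xxCSg=>xxCLxSg=>xxxLxSg=>xxxxxSg=>xxxxxxg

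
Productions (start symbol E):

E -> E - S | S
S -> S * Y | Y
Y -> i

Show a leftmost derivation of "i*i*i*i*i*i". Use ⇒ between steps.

E ⇒ S   [E -> S]
S ⇒ S*Y   [S -> S * Y]
S*Y ⇒ S*Y*Y   [S -> S * Y]
S*Y*Y ⇒ S*Y*Y*Y   [S -> S * Y]
S*Y*Y*Y ⇒ S*Y*Y*Y*Y   [S -> S * Y]
S*Y*Y*Y*Y ⇒ S*Y*Y*Y*Y*Y   [S -> S * Y]
S*Y*Y*Y*Y*Y ⇒ Y*Y*Y*Y*Y*Y   [S -> Y]
Y*Y*Y*Y*Y*Y ⇒ i*Y*Y*Y*Y*Y   [Y -> i]
i*Y*Y*Y*Y*Y ⇒ i*i*Y*Y*Y*Y   [Y -> i]
i*i*Y*Y*Y*Y ⇒ i*i*i*Y*Y*Y   [Y -> i]
i*i*i*Y*Y*Y ⇒ i*i*i*i*Y*Y   [Y -> i]
i*i*i*i*Y*Y ⇒ i*i*i*i*i*Y   [Y -> i]
i*i*i*i*i*Y ⇒ i*i*i*i*i*i   [Y -> i]

E ⇒ S ⇒ S*Y ⇒ S*Y*Y ⇒ S*Y*Y*Y ⇒ S*Y*Y*Y*Y ⇒ S*Y*Y*Y*Y*Y ⇒ Y*Y*Y*Y*Y*Y ⇒ i*Y*Y*Y*Y*Y ⇒ i*i*Y*Y*Y*Y ⇒ i*i*i*Y*Y*Y ⇒ i*i*i*i*Y*Y ⇒ i*i*i*i*i*Y ⇒ i*i*i*i*i*i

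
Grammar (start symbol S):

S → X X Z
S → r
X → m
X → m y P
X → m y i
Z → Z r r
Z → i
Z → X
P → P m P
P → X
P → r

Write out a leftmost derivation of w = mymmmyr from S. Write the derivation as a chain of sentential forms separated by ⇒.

S ⇒ XXZ   [S → X X Z]
XXZ ⇒ myPXZ   [X → m y P]
myPXZ ⇒ myXXZ   [P → X]
myXXZ ⇒ mymXZ   [X → m]
mymXZ ⇒ mymmZ   [X → m]
mymmZ ⇒ mymmX   [Z → X]
mymmX ⇒ mymmmyP   [X → m y P]
mymmmyP ⇒ mymmmyr   [P → r]

S ⇒ XXZ ⇒ myPXZ ⇒ myXXZ ⇒ mymXZ ⇒ mymmZ ⇒ mymmX ⇒ mymmmyP ⇒ mymmmyr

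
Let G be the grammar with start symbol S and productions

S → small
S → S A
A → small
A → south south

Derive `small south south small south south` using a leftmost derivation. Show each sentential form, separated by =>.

S => S A => S A A => S A A A => small A A A => small south south A A => small south south small A => small south south small south south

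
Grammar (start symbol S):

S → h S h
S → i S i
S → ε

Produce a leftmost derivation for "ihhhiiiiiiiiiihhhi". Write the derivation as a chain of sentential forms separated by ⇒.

S⇒iSi⇒ihShi⇒ihhShhi⇒ihhhShhhi⇒ihhhiSihhhi⇒ihhhiiSiihhhi⇒ihhhiiiSiiihhhi⇒ihhhiiiiSiiiihhhi⇒ihhhiiiiiSiiiiihhhi⇒ihhhiiiiiiiiiihhhi

S ⇒ iSi   [S → i S i]
iSi ⇒ ihShi   [S → h S h]
ihShi ⇒ ihhShhi   [S → h S h]
ihhShhi ⇒ ihhhShhhi   [S → h S h]
ihhhShhhi ⇒ ihhhiSihhhi   [S → i S i]
ihhhiSihhhi ⇒ ihhhiiSiihhhi   [S → i S i]
ihhhiiSiihhhi ⇒ ihhhiiiSiiihhhi   [S → i S i]
ihhhiiiSiiihhhi ⇒ ihhhiiiiSiiiihhhi   [S → i S i]
ihhhiiiiSiiiihhhi ⇒ ihhhiiiiiSiiiiihhhi   [S → i S i]
ihhhiiiiiSiiiiihhhi ⇒ ihhhiiiiiiiiiihhhi   [S → ε]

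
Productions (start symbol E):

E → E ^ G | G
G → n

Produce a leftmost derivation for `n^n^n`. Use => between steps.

E => E^G   [E → E ^ G]
E^G => E^G^G   [E → E ^ G]
E^G^G => G^G^G   [E → G]
G^G^G => n^G^G   [G → n]
n^G^G => n^n^G   [G → n]
n^n^G => n^n^n   [G → n]

E=>E^G=>E^G^G=>G^G^G=>n^G^G=>n^n^G=>n^n^n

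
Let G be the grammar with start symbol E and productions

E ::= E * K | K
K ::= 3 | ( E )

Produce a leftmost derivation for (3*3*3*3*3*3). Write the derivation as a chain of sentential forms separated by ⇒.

E ⇒ K ⇒ (E) ⇒ (E*K) ⇒ (E*K*K) ⇒ (E*K*K*K) ⇒ (E*K*K*K*K) ⇒ (E*K*K*K*K*K) ⇒ (K*K*K*K*K*K) ⇒ (3*K*K*K*K*K) ⇒ (3*3*K*K*K*K) ⇒ (3*3*3*K*K*K) ⇒ (3*3*3*3*K*K) ⇒ (3*3*3*3*3*K) ⇒ (3*3*3*3*3*3)

E ⇒ K   [E ::= K]
K ⇒ (E)   [K ::= ( E )]
(E) ⇒ (E*K)   [E ::= E * K]
(E*K) ⇒ (E*K*K)   [E ::= E * K]
(E*K*K) ⇒ (E*K*K*K)   [E ::= E * K]
(E*K*K*K) ⇒ (E*K*K*K*K)   [E ::= E * K]
(E*K*K*K*K) ⇒ (E*K*K*K*K*K)   [E ::= E * K]
(E*K*K*K*K*K) ⇒ (K*K*K*K*K*K)   [E ::= K]
(K*K*K*K*K*K) ⇒ (3*K*K*K*K*K)   [K ::= 3]
(3*K*K*K*K*K) ⇒ (3*3*K*K*K*K)   [K ::= 3]
(3*3*K*K*K*K) ⇒ (3*3*3*K*K*K)   [K ::= 3]
(3*3*3*K*K*K) ⇒ (3*3*3*3*K*K)   [K ::= 3]
(3*3*3*3*K*K) ⇒ (3*3*3*3*3*K)   [K ::= 3]
(3*3*3*3*3*K) ⇒ (3*3*3*3*3*3)   [K ::= 3]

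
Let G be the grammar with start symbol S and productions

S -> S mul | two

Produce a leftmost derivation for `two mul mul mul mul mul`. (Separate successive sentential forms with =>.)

S => S mul => S mul mul => S mul mul mul => S mul mul mul mul => S mul mul mul mul mul => two mul mul mul mul mul

S => S mul   [S -> S mul]
S mul => S mul mul   [S -> S mul]
S mul mul => S mul mul mul   [S -> S mul]
S mul mul mul => S mul mul mul mul   [S -> S mul]
S mul mul mul mul => S mul mul mul mul mul   [S -> S mul]
S mul mul mul mul mul => two mul mul mul mul mul   [S -> two]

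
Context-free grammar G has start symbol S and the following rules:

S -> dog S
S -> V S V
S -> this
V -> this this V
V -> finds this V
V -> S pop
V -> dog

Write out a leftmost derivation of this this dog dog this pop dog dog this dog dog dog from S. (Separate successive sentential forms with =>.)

S => V S V => this this V S V => this this dog S V => this this dog V S V V => this this dog S pop S V V => this this dog dog S pop S V V => this this dog dog this pop S V V => this this dog dog this pop dog S V V => this this dog dog this pop dog V S V V V => this this dog dog this pop dog dog S V V V => this this dog dog this pop dog dog this V V V => this this dog dog this pop dog dog this dog V V => this this dog dog this pop dog dog this dog dog V => this this dog dog this pop dog dog this dog dog dog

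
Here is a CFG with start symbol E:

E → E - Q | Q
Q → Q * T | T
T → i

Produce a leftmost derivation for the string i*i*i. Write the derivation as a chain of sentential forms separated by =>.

E => Q => Q*T => Q*T*T => T*T*T => i*T*T => i*i*T => i*i*i

E => Q   [E → Q]
Q => Q*T   [Q → Q * T]
Q*T => Q*T*T   [Q → Q * T]
Q*T*T => T*T*T   [Q → T]
T*T*T => i*T*T   [T → i]
i*T*T => i*i*T   [T → i]
i*i*T => i*i*i   [T → i]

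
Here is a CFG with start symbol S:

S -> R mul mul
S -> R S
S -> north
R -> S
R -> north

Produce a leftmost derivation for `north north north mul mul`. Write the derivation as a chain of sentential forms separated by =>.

S => R S => north S => north R S => north S S => north north S => north north R mul mul => north north north mul mul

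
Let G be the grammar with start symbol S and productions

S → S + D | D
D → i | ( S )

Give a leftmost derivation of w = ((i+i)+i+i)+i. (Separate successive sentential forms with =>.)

S => S+D   [S → S + D]
S+D => D+D   [S → D]
D+D => (S)+D   [D → ( S )]
(S)+D => (S+D)+D   [S → S + D]
(S+D)+D => (S+D+D)+D   [S → S + D]
(S+D+D)+D => (D+D+D)+D   [S → D]
(D+D+D)+D => ((S)+D+D)+D   [D → ( S )]
((S)+D+D)+D => ((S+D)+D+D)+D   [S → S + D]
((S+D)+D+D)+D => ((D+D)+D+D)+D   [S → D]
((D+D)+D+D)+D => ((i+D)+D+D)+D   [D → i]
((i+D)+D+D)+D => ((i+i)+D+D)+D   [D → i]
((i+i)+D+D)+D => ((i+i)+i+D)+D   [D → i]
((i+i)+i+D)+D => ((i+i)+i+i)+D   [D → i]
((i+i)+i+i)+D => ((i+i)+i+i)+i   [D → i]

S=>S+D=>D+D=>(S)+D=>(S+D)+D=>(S+D+D)+D=>(D+D+D)+D=>((S)+D+D)+D=>((S+D)+D+D)+D=>((D+D)+D+D)+D=>((i+D)+D+D)+D=>((i+i)+D+D)+D=>((i+i)+i+D)+D=>((i+i)+i+i)+D=>((i+i)+i+i)+i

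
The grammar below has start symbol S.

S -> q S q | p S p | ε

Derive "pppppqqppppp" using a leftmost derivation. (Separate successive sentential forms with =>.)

S => pSp   [S -> p S p]
pSp => ppSpp   [S -> p S p]
ppSpp => pppSppp   [S -> p S p]
pppSppp => ppppSpppp   [S -> p S p]
ppppSpppp => pppppSppppp   [S -> p S p]
pppppSppppp => pppppqSqppppp   [S -> q S q]
pppppqSqppppp => pppppqqppppp   [S -> ε]

S => pSp => ppSpp => pppSppp => ppppSpppp => pppppSppppp => pppppqSqppppp => pppppqqppppp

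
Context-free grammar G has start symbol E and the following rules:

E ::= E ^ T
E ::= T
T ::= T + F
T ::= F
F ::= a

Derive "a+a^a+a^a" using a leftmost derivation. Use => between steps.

E=>E^T=>E^T^T=>T^T^T=>T+F^T^T=>F+F^T^T=>a+F^T^T=>a+a^T^T=>a+a^T+F^T=>a+a^F+F^T=>a+a^a+F^T=>a+a^a+a^T=>a+a^a+a^F=>a+a^a+a^a

E => E^T   [E ::= E ^ T]
E^T => E^T^T   [E ::= E ^ T]
E^T^T => T^T^T   [E ::= T]
T^T^T => T+F^T^T   [T ::= T + F]
T+F^T^T => F+F^T^T   [T ::= F]
F+F^T^T => a+F^T^T   [F ::= a]
a+F^T^T => a+a^T^T   [F ::= a]
a+a^T^T => a+a^T+F^T   [T ::= T + F]
a+a^T+F^T => a+a^F+F^T   [T ::= F]
a+a^F+F^T => a+a^a+F^T   [F ::= a]
a+a^a+F^T => a+a^a+a^T   [F ::= a]
a+a^a+a^T => a+a^a+a^F   [T ::= F]
a+a^a+a^F => a+a^a+a^a   [F ::= a]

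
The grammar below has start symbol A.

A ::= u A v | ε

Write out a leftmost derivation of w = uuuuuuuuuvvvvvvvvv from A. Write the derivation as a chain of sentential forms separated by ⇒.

A ⇒ uAv ⇒ uuAvv ⇒ uuuAvvv ⇒ uuuuAvvvv ⇒ uuuuuAvvvvv ⇒ uuuuuuAvvvvvv ⇒ uuuuuuuAvvvvvvv ⇒ uuuuuuuuAvvvvvvvv ⇒ uuuuuuuuuAvvvvvvvvv ⇒ uuuuuuuuuvvvvvvvvv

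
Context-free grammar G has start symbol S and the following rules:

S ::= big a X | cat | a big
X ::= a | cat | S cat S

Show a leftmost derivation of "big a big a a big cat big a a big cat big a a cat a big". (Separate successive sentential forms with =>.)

S => big a X   [S ::= big a X]
big a X => big a S cat S   [X ::= S cat S]
big a S cat S => big a big a X cat S   [S ::= big a X]
big a big a X cat S => big a big a S cat S cat S   [X ::= S cat S]
big a big a S cat S cat S => big a big a a big cat S cat S   [S ::= a big]
big a big a a big cat S cat S => big a big a a big cat big a X cat S   [S ::= big a X]
big a big a a big cat big a X cat S => big a big a a big cat big a S cat S cat S   [X ::= S cat S]
big a big a a big cat big a S cat S cat S => big a big a a big cat big a a big cat S cat S   [S ::= a big]
big a big a a big cat big a a big cat S cat S => big a big a a big cat big a a big cat big a X cat S   [S ::= big a X]
big a big a a big cat big a a big cat big a X cat S => big a big a a big cat big a a big cat big a a cat S   [X ::= a]
big a big a a big cat big a a big cat big a a cat S => big a big a a big cat big a a big cat big a a cat a big   [S ::= a big]

S => big a X => big a S cat S => big a big a X cat S => big a big a S cat S cat S => big a big a a big cat S cat S => big a big a a big cat big a X cat S => big a big a a big cat big a S cat S cat S => big a big a a big cat big a a big cat S cat S => big a big a a big cat big a a big cat big a X cat S => big a big a a big cat big a a big cat big a a cat S => big a big a a big cat big a a big cat big a a cat a big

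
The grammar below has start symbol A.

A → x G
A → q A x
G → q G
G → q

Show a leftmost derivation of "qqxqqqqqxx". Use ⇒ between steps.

A⇒qAx⇒qqAxx⇒qqxGxx⇒qqxqGxx⇒qqxqqGxx⇒qqxqqqGxx⇒qqxqqqqGxx⇒qqxqqqqqxx

A ⇒ qAx   [A → q A x]
qAx ⇒ qqAxx   [A → q A x]
qqAxx ⇒ qqxGxx   [A → x G]
qqxGxx ⇒ qqxqGxx   [G → q G]
qqxqGxx ⇒ qqxqqGxx   [G → q G]
qqxqqGxx ⇒ qqxqqqGxx   [G → q G]
qqxqqqGxx ⇒ qqxqqqqGxx   [G → q G]
qqxqqqqGxx ⇒ qqxqqqqqxx   [G → q]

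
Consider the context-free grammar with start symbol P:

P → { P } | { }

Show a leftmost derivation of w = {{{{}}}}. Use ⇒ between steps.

P ⇒ {P}   [P → { P }]
{P} ⇒ {{P}}   [P → { P }]
{{P}} ⇒ {{{P}}}   [P → { P }]
{{{P}}} ⇒ {{{{}}}}   [P → { }]

P ⇒ {P} ⇒ {{P}} ⇒ {{{P}}} ⇒ {{{{}}}}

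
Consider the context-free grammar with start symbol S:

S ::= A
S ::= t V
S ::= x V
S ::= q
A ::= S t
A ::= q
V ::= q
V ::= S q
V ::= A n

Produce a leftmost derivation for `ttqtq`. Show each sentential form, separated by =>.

S => tV => tSq => tAq => tStq => ttVtq => ttqtq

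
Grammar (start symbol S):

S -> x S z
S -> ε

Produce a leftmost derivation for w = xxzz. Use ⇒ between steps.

S ⇒ xSz   [S -> x S z]
xSz ⇒ xxSzz   [S -> x S z]
xxSzz ⇒ xxzz   [S -> ε]

S⇒xSz⇒xxSzz⇒xxzz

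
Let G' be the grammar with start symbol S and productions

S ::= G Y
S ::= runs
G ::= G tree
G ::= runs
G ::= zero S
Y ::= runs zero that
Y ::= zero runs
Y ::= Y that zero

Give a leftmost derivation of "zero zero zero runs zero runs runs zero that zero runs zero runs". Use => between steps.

S => G Y => zero S Y => zero G Y Y => zero zero S Y Y => zero zero G Y Y Y => zero zero zero S Y Y Y => zero zero zero G Y Y Y Y => zero zero zero runs Y Y Y Y => zero zero zero runs zero runs Y Y Y => zero zero zero runs zero runs runs zero that Y Y => zero zero zero runs zero runs runs zero that zero runs Y => zero zero zero runs zero runs runs zero that zero runs zero runs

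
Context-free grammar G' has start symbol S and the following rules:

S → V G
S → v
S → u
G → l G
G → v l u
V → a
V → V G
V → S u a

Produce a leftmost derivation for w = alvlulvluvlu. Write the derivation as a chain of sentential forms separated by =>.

S => VG => VGG => VGGG => aGGG => alGGG => alvluGG => alvlulGG => alvlulvluG => alvlulvluvlu

S => VG   [S → V G]
VG => VGG   [V → V G]
VGG => VGGG   [V → V G]
VGGG => aGGG   [V → a]
aGGG => alGGG   [G → l G]
alGGG => alvluGG   [G → v l u]
alvluGG => alvlulGG   [G → l G]
alvlulGG => alvlulvluG   [G → v l u]
alvlulvluG => alvlulvluvlu   [G → v l u]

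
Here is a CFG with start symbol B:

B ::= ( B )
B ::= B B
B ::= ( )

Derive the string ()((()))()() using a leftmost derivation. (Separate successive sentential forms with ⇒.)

B⇒BB⇒()B⇒()BB⇒()BBB⇒()(B)BB⇒()((B))BB⇒()((()))BB⇒()((()))()B⇒()((()))()()

B ⇒ BB   [B ::= B B]
BB ⇒ ()B   [B ::= ( )]
()B ⇒ ()BB   [B ::= B B]
()BB ⇒ ()BBB   [B ::= B B]
()BBB ⇒ ()(B)BB   [B ::= ( B )]
()(B)BB ⇒ ()((B))BB   [B ::= ( B )]
()((B))BB ⇒ ()((()))BB   [B ::= ( )]
()((()))BB ⇒ ()((()))()B   [B ::= ( )]
()((()))()B ⇒ ()((()))()()   [B ::= ( )]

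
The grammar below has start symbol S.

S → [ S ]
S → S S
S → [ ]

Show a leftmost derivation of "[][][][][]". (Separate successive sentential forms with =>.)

S=>SS=>SSS=>SSSS=>SSSSS=>[]SSSS=>[][]SSS=>[][][]SS=>[][][][]S=>[][][][][]

S => SS   [S → S S]
SS => SSS   [S → S S]
SSS => SSSS   [S → S S]
SSSS => SSSSS   [S → S S]
SSSSS => []SSSS   [S → [ ]]
[]SSSS => [][]SSS   [S → [ ]]
[][]SSS => [][][]SS   [S → [ ]]
[][][]SS => [][][][]S   [S → [ ]]
[][][][]S => [][][][][]   [S → [ ]]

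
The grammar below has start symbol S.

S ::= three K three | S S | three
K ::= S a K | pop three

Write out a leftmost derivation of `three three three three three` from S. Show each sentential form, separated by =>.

S => S S => S S S => S S S S => S S S S S => three S S S S => three three S S S => three three three S S => three three three three S => three three three three three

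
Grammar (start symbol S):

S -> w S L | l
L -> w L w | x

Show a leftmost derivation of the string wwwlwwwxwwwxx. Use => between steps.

S => wSL => wwSLL => wwwSLLL => wwwlLLL => wwwlwLwLL => wwwlwwLwwLL => wwwlwwwLwwwLL => wwwlwwwxwwwLL => wwwlwwwxwwwxL => wwwlwwwxwwwxx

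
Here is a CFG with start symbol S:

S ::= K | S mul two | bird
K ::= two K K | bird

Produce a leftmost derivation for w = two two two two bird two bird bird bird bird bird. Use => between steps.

S => K => two K K => two two K K K => two two two K K K K => two two two two K K K K K => two two two two bird K K K K => two two two two bird two K K K K K => two two two two bird two bird K K K K => two two two two bird two bird bird K K K => two two two two bird two bird bird bird K K => two two two two bird two bird bird bird bird K => two two two two bird two bird bird bird bird bird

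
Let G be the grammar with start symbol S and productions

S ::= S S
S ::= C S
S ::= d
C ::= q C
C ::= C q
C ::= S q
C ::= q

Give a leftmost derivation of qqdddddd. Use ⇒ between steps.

S⇒SS⇒SSS⇒SSSS⇒SSSSS⇒SSSSSS⇒CSSSSSS⇒qCSSSSSS⇒qqSSSSSS⇒qqdSSSSS⇒qqddSSSS⇒qqdddSSS⇒qqddddSS⇒qqdddddS⇒qqdddddd

S ⇒ SS   [S ::= S S]
SS ⇒ SSS   [S ::= S S]
SSS ⇒ SSSS   [S ::= S S]
SSSS ⇒ SSSSS   [S ::= S S]
SSSSS ⇒ SSSSSS   [S ::= S S]
SSSSSS ⇒ CSSSSSS   [S ::= C S]
CSSSSSS ⇒ qCSSSSSS   [C ::= q C]
qCSSSSSS ⇒ qqSSSSSS   [C ::= q]
qqSSSSSS ⇒ qqdSSSSS   [S ::= d]
qqdSSSSS ⇒ qqddSSSS   [S ::= d]
qqddSSSS ⇒ qqdddSSS   [S ::= d]
qqdddSSS ⇒ qqddddSS   [S ::= d]
qqddddSS ⇒ qqdddddS   [S ::= d]
qqdddddS ⇒ qqdddddd   [S ::= d]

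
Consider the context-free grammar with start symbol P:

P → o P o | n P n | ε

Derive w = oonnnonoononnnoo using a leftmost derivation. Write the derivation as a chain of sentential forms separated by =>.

P => oPo => ooPoo => oonPnoo => oonnPnnoo => oonnnPnnnoo => oonnnoPonnnoo => oonnnonPnonnnoo => oonnnonoPononnnoo => oonnnonoononnnoo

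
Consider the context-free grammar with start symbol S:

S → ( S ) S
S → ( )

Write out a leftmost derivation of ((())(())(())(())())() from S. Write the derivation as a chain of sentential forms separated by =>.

S => (S)S   [S → ( S ) S]
(S)S => ((S)S)S   [S → ( S ) S]
((S)S)S => ((())S)S   [S → ( )]
((())S)S => ((())(S)S)S   [S → ( S ) S]
((())(S)S)S => ((())(())S)S   [S → ( )]
((())(())S)S => ((())(())(S)S)S   [S → ( S ) S]
((())(())(S)S)S => ((())(())(())S)S   [S → ( )]
((())(())(())S)S => ((())(())(())(S)S)S   [S → ( S ) S]
((())(())(())(S)S)S => ((())(())(())(())S)S   [S → ( )]
((())(())(())(())S)S => ((())(())(())(())())S   [S → ( )]
((())(())(())(())())S => ((())(())(())(())())()   [S → ( )]

S => (S)S => ((S)S)S => ((())S)S => ((())(S)S)S => ((())(())S)S => ((())(())(S)S)S => ((())(())(())S)S => ((())(())(())(S)S)S => ((())(())(())(())S)S => ((())(())(())(())())S => ((())(())(())(())())()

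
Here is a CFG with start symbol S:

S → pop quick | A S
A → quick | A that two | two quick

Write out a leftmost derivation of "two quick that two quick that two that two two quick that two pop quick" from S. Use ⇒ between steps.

S ⇒ A S   [S → A S]
A S ⇒ A that two S   [A → A that two]
A that two S ⇒ two quick that two S   [A → two quick]
two quick that two S ⇒ two quick that two A S   [S → A S]
two quick that two A S ⇒ two quick that two A that two S   [A → A that two]
two quick that two A that two S ⇒ two quick that two A that two that two S   [A → A that two]
two quick that two A that two that two S ⇒ two quick that two quick that two that two S   [A → quick]
two quick that two quick that two that two S ⇒ two quick that two quick that two that two A S   [S → A S]
two quick that two quick that two that two A S ⇒ two quick that two quick that two that two A that two S   [A → A that two]
two quick that two quick that two that two A that two S ⇒ two quick that two quick that two that two two quick that two S   [A → two quick]
two quick that two quick that two that two two quick that two S ⇒ two quick that two quick that two that two two quick that two pop quick   [S → pop quick]

S ⇒ A S ⇒ A that two S ⇒ two quick that two S ⇒ two quick that two A S ⇒ two quick that two A that two S ⇒ two quick that two A that two that two S ⇒ two quick that two quick that two that two S ⇒ two quick that two quick that two that two A S ⇒ two quick that two quick that two that two A that two S ⇒ two quick that two quick that two that two two quick that two S ⇒ two quick that two quick that two that two two quick that two pop quick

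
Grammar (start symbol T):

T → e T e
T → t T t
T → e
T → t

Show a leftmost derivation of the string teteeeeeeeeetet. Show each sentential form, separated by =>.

T => tTt => teTet => tetTtet => teteTetet => teteeTeetet => teteeeTeeetet => teteeeeTeeeetet => teteeeeeeeeetet

T => tTt   [T → t T t]
tTt => teTet   [T → e T e]
teTet => tetTtet   [T → t T t]
tetTtet => teteTetet   [T → e T e]
teteTetet => teteeTeetet   [T → e T e]
teteeTeetet => teteeeTeeetet   [T → e T e]
teteeeTeeetet => teteeeeTeeeetet   [T → e T e]
teteeeeTeeeetet => teteeeeeeeeetet   [T → e]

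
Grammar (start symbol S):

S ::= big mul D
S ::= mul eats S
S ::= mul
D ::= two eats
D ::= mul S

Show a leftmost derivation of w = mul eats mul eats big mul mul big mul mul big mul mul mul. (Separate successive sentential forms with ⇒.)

S ⇒ mul eats S   [S ::= mul eats S]
mul eats S ⇒ mul eats mul eats S   [S ::= mul eats S]
mul eats mul eats S ⇒ mul eats mul eats big mul D   [S ::= big mul D]
mul eats mul eats big mul D ⇒ mul eats mul eats big mul mul S   [D ::= mul S]
mul eats mul eats big mul mul S ⇒ mul eats mul eats big mul mul big mul D   [S ::= big mul D]
mul eats mul eats big mul mul big mul D ⇒ mul eats mul eats big mul mul big mul mul S   [D ::= mul S]
mul eats mul eats big mul mul big mul mul S ⇒ mul eats mul eats big mul mul big mul mul big mul D   [S ::= big mul D]
mul eats mul eats big mul mul big mul mul big mul D ⇒ mul eats mul eats big mul mul big mul mul big mul mul S   [D ::= mul S]
mul eats mul eats big mul mul big mul mul big mul mul S ⇒ mul eats mul eats big mul mul big mul mul big mul mul mul   [S ::= mul]

S ⇒ mul eats S ⇒ mul eats mul eats S ⇒ mul eats mul eats big mul D ⇒ mul eats mul eats big mul mul S ⇒ mul eats mul eats big mul mul big mul D ⇒ mul eats mul eats big mul mul big mul mul S ⇒ mul eats mul eats big mul mul big mul mul big mul D ⇒ mul eats mul eats big mul mul big mul mul big mul mul S ⇒ mul eats mul eats big mul mul big mul mul big mul mul mul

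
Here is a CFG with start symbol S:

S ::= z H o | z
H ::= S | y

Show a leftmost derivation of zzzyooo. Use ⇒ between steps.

S ⇒ zHo   [S ::= z H o]
zHo ⇒ zSo   [H ::= S]
zSo ⇒ zzHoo   [S ::= z H o]
zzHoo ⇒ zzSoo   [H ::= S]
zzSoo ⇒ zzzHooo   [S ::= z H o]
zzzHooo ⇒ zzzyooo   [H ::= y]

S ⇒ zHo ⇒ zSo ⇒ zzHoo ⇒ zzSoo ⇒ zzzHooo ⇒ zzzyooo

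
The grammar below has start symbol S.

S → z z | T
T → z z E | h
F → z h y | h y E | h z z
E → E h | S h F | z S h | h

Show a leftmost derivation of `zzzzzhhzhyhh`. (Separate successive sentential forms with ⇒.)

S ⇒ T ⇒ zzE ⇒ zzzSh ⇒ zzzTh ⇒ zzzzzEh ⇒ zzzzzEhh ⇒ zzzzzShFhh ⇒ zzzzzThFhh ⇒ zzzzzhhFhh ⇒ zzzzzhhzhyhh

S ⇒ T   [S → T]
T ⇒ zzE   [T → z z E]
zzE ⇒ zzzSh   [E → z S h]
zzzSh ⇒ zzzTh   [S → T]
zzzTh ⇒ zzzzzEh   [T → z z E]
zzzzzEh ⇒ zzzzzEhh   [E → E h]
zzzzzEhh ⇒ zzzzzShFhh   [E → S h F]
zzzzzShFhh ⇒ zzzzzThFhh   [S → T]
zzzzzThFhh ⇒ zzzzzhhFhh   [T → h]
zzzzzhhFhh ⇒ zzzzzhhzhyhh   [F → z h y]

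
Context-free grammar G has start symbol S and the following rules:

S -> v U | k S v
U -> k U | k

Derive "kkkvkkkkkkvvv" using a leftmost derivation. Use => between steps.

S => kSv   [S -> k S v]
kSv => kkSvv   [S -> k S v]
kkSvv => kkkSvvv   [S -> k S v]
kkkSvvv => kkkvUvvv   [S -> v U]
kkkvUvvv => kkkvkUvvv   [U -> k U]
kkkvkUvvv => kkkvkkUvvv   [U -> k U]
kkkvkkUvvv => kkkvkkkUvvv   [U -> k U]
kkkvkkkUvvv => kkkvkkkkUvvv   [U -> k U]
kkkvkkkkUvvv => kkkvkkkkkUvvv   [U -> k U]
kkkvkkkkkUvvv => kkkvkkkkkkvvv   [U -> k]

S => kSv => kkSvv => kkkSvvv => kkkvUvvv => kkkvkUvvv => kkkvkkUvvv => kkkvkkkUvvv => kkkvkkkkUvvv => kkkvkkkkkUvvv => kkkvkkkkkkvvv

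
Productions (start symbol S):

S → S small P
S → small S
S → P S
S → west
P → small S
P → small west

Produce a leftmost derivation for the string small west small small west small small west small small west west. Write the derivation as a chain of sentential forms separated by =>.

S => P S   [S → P S]
P S => small west S   [P → small west]
small west S => small west P S   [S → P S]
small west P S => small west small S S   [P → small S]
small west small S S => small west small S small P S   [S → S small P]
small west small S small P S => small west small S small P small P S   [S → S small P]
small west small S small P small P S => small west small small S small P small P S   [S → small S]
small west small small S small P small P S => small west small small west small P small P S   [S → west]
small west small small west small P small P S => small west small small west small small west small P S   [P → small west]
small west small small west small small west small P S => small west small small west small small west small small west S   [P → small west]
small west small small west small small west small small west S => small west small small west small small west small small west west   [S → west]

S => P S => small west S => small west P S => small west small S S => small west small S small P S => small west small S small P small P S => small west small small S small P small P S => small west small small west small P small P S => small west small small west small small west small P S => small west small small west small small west small small west S => small west small small west small small west small small west west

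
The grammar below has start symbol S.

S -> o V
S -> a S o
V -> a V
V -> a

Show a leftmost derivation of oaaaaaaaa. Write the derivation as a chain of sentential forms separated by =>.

S => oV => oaV => oaaV => oaaaV => oaaaaV => oaaaaaV => oaaaaaaV => oaaaaaaaV => oaaaaaaaa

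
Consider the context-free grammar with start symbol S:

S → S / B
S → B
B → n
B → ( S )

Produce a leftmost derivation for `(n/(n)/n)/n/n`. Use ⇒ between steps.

S ⇒ S/B ⇒ S/B/B ⇒ B/B/B ⇒ (S)/B/B ⇒ (S/B)/B/B ⇒ (S/B/B)/B/B ⇒ (B/B/B)/B/B ⇒ (n/B/B)/B/B ⇒ (n/(S)/B)/B/B ⇒ (n/(B)/B)/B/B ⇒ (n/(n)/B)/B/B ⇒ (n/(n)/n)/B/B ⇒ (n/(n)/n)/n/B ⇒ (n/(n)/n)/n/n

S ⇒ S/B   [S → S / B]
S/B ⇒ S/B/B   [S → S / B]
S/B/B ⇒ B/B/B   [S → B]
B/B/B ⇒ (S)/B/B   [B → ( S )]
(S)/B/B ⇒ (S/B)/B/B   [S → S / B]
(S/B)/B/B ⇒ (S/B/B)/B/B   [S → S / B]
(S/B/B)/B/B ⇒ (B/B/B)/B/B   [S → B]
(B/B/B)/B/B ⇒ (n/B/B)/B/B   [B → n]
(n/B/B)/B/B ⇒ (n/(S)/B)/B/B   [B → ( S )]
(n/(S)/B)/B/B ⇒ (n/(B)/B)/B/B   [S → B]
(n/(B)/B)/B/B ⇒ (n/(n)/B)/B/B   [B → n]
(n/(n)/B)/B/B ⇒ (n/(n)/n)/B/B   [B → n]
(n/(n)/n)/B/B ⇒ (n/(n)/n)/n/B   [B → n]
(n/(n)/n)/n/B ⇒ (n/(n)/n)/n/n   [B → n]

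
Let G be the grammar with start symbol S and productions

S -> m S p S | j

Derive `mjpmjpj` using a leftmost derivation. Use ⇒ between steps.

S ⇒ mSpS ⇒ mjpS ⇒ mjpmSpS ⇒ mjpmjpS ⇒ mjpmjpj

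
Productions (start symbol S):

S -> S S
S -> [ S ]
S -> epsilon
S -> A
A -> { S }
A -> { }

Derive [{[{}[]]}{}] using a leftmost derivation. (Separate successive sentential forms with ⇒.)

S ⇒ [S] ⇒ [SS] ⇒ [AS] ⇒ [{S}S] ⇒ [{[S]}S] ⇒ [{[SS]}S] ⇒ [{[AS]}S] ⇒ [{[{}S]}S] ⇒ [{[{}[S]]}S] ⇒ [{[{}[]]}S] ⇒ [{[{}[]]}A] ⇒ [{[{}[]]}{}]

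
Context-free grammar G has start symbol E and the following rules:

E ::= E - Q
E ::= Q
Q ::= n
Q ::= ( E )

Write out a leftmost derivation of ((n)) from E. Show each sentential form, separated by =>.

E => Q => (E) => (Q) => ((E)) => ((Q)) => ((n))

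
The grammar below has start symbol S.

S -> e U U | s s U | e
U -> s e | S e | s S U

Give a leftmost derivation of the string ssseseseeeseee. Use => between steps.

S=>ssU=>sssSU=>ssseUUU=>sssesSUUU=>ssseseUUU=>ssseseseUU=>ssseseseSeU=>ssseseseeeU=>ssseseseeesSU=>ssseseseeeseU=>ssseseseeeseSe=>ssseseseeeseee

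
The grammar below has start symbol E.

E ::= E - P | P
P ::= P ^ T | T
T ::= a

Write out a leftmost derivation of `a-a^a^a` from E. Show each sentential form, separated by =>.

E => E-P => P-P => T-P => a-P => a-P^T => a-P^T^T => a-T^T^T => a-a^T^T => a-a^a^T => a-a^a^a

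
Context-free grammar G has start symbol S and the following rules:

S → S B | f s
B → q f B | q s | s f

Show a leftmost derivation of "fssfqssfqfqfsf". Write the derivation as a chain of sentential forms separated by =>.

S => SB   [S → S B]
SB => SBB   [S → S B]
SBB => SBBB   [S → S B]
SBBB => SBBBB   [S → S B]
SBBBB => fsBBBB   [S → f s]
fsBBBB => fssfBBB   [B → s f]
fssfBBB => fssfqsBB   [B → q s]
fssfqsBB => fssfqssfB   [B → s f]
fssfqssfB => fssfqssfqfB   [B → q f B]
fssfqssfqfB => fssfqssfqfqfB   [B → q f B]
fssfqssfqfqfB => fssfqssfqfqfsf   [B → s f]

S => SB => SBB => SBBB => SBBBB => fsBBBB => fssfBBB => fssfqsBB => fssfqssfB => fssfqssfqfB => fssfqssfqfqfB => fssfqssfqfqfsf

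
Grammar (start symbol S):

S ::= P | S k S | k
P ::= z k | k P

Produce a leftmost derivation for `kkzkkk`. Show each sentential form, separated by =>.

S => SkS => PkS => kPkS => kkPkS => kkzkkS => kkzkkk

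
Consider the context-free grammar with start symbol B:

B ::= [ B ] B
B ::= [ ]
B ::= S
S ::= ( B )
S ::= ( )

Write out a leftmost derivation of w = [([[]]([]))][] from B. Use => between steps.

B => [B]B => [S]B => [(B)]B => [([B]B)]B => [([[]]B)]B => [([[]]S)]B => [([[]](B))]B => [([[]]([]))]B => [([[]]([]))][]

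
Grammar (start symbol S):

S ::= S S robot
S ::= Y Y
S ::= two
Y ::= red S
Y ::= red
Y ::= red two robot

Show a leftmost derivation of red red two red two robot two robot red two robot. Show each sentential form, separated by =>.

S => Y Y => red S Y => red S S robot Y => red Y Y S robot Y => red red S Y S robot Y => red red two Y S robot Y => red red two red two robot S robot Y => red red two red two robot two robot Y => red red two red two robot two robot red two robot

S => Y Y   [S ::= Y Y]
Y Y => red S Y   [Y ::= red S]
red S Y => red S S robot Y   [S ::= S S robot]
red S S robot Y => red Y Y S robot Y   [S ::= Y Y]
red Y Y S robot Y => red red S Y S robot Y   [Y ::= red S]
red red S Y S robot Y => red red two Y S robot Y   [S ::= two]
red red two Y S robot Y => red red two red two robot S robot Y   [Y ::= red two robot]
red red two red two robot S robot Y => red red two red two robot two robot Y   [S ::= two]
red red two red two robot two robot Y => red red two red two robot two robot red two robot   [Y ::= red two robot]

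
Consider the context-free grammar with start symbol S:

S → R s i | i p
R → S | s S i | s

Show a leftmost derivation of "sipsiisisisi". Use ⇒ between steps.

S ⇒ Rsi   [S → R s i]
Rsi ⇒ Ssi   [R → S]
Ssi ⇒ Rsisi   [S → R s i]
Rsisi ⇒ Ssisi   [R → S]
Ssisi ⇒ Rsisisi   [S → R s i]
Rsisisi ⇒ sSisisisi   [R → s S i]
sSisisisi ⇒ sRsiisisisi   [S → R s i]
sRsiisisisi ⇒ sSsiisisisi   [R → S]
sSsiisisisi ⇒ sipsiisisisi   [S → i p]

S ⇒ Rsi ⇒ Ssi ⇒ Rsisi ⇒ Ssisi ⇒ Rsisisi ⇒ sSisisisi ⇒ sRsiisisisi ⇒ sSsiisisisi ⇒ sipsiisisisi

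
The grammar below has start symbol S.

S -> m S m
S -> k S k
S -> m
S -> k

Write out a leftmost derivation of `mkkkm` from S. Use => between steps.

S => mSm => mkSkm => mkkkm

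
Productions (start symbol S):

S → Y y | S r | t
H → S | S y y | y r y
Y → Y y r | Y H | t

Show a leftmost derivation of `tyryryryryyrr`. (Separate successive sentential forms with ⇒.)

S ⇒ Sr ⇒ Srr ⇒ Yyrr ⇒ YHyrr ⇒ YyrHyrr ⇒ YyryrHyrr ⇒ YyryryrHyrr ⇒ tyryryrHyrr ⇒ tyryryryryyrr

S ⇒ Sr   [S → S r]
Sr ⇒ Srr   [S → S r]
Srr ⇒ Yyrr   [S → Y y]
Yyrr ⇒ YHyrr   [Y → Y H]
YHyrr ⇒ YyrHyrr   [Y → Y y r]
YyrHyrr ⇒ YyryrHyrr   [Y → Y y r]
YyryrHyrr ⇒ YyryryrHyrr   [Y → Y y r]
YyryryrHyrr ⇒ tyryryrHyrr   [Y → t]
tyryryrHyrr ⇒ tyryryryryyrr   [H → y r y]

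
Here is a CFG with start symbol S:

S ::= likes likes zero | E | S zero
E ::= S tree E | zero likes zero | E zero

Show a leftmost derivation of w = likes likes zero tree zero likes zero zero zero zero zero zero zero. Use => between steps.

S => S zero => S zero zero => S zero zero zero => S zero zero zero zero => S zero zero zero zero zero => S zero zero zero zero zero zero => E zero zero zero zero zero zero => S tree E zero zero zero zero zero zero => likes likes zero tree E zero zero zero zero zero zero => likes likes zero tree zero likes zero zero zero zero zero zero zero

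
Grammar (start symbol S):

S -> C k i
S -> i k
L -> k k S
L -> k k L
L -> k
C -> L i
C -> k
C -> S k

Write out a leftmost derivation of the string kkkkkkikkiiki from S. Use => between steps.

S => Cki   [S -> C k i]
Cki => Liki   [C -> L i]
Liki => kkLiki   [L -> k k L]
kkLiki => kkkkSiki   [L -> k k S]
kkkkSiki => kkkkCkiiki   [S -> C k i]
kkkkCkiiki => kkkkSkkiiki   [C -> S k]
kkkkSkkiiki => kkkkCkikkiiki   [S -> C k i]
kkkkCkikkiiki => kkkkkkikkiiki   [C -> k]

S => Cki => Liki => kkLiki => kkkkSiki => kkkkCkiiki => kkkkSkkiiki => kkkkCkikkiiki => kkkkkkikkiiki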